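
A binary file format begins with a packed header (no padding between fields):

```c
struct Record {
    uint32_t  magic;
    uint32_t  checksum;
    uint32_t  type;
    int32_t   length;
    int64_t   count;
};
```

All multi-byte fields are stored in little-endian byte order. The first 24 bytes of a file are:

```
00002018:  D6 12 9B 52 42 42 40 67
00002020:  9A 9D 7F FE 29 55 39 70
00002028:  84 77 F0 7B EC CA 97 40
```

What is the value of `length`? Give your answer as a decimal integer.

1882805545

`length` follows `magic` (4 B), `checksum` (4 B), `type` (4 B), so it starts at offset 4 + 4 + 4 = 12 and occupies 4 bytes.
Bytes at offsets 12..15: 29 55 39 70.
Little-endian stores the least-significant byte at the lowest address.
Reassemble most-significant byte first: 70 39 55 29 → 0x70395529.
0x70395529 = 1882805545.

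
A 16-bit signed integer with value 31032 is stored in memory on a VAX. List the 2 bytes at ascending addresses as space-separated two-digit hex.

38 79

31032 in hexadecimal, padded to 16 bits, is 0x7938.
Split into bytes (most-significant first): 79 38.
Little-endian stores the least-significant byte at the lowest address.
So at ascending addresses the bytes are 38 79.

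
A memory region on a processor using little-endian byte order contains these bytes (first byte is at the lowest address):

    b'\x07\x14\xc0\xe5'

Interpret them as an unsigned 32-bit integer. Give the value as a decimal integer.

Little-endian: lowest address holds the least-significant byte.
Reassemble most-significant byte first: E5 C0 14 07 → 0xE5C01407.
0xE5C01407 = 3854570503.

3854570503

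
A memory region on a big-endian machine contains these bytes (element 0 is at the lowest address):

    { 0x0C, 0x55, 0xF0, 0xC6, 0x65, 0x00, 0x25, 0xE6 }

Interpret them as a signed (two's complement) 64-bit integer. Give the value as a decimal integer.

888881236364240358

Big-endian: lowest address holds the most-significant byte.
The bytes are already most-significant first: 0x0C55F0C6650025E6.
0x0C55F0C6650025E6 = 888881236364240358.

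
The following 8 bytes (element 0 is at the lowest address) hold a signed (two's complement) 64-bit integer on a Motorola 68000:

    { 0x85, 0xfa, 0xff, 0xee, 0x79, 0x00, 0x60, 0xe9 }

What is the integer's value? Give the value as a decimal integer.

Big-endian: lowest address holds the most-significant byte.
The bytes are already most-significant first: 0x85FAFFEE790060E9.
Top bit is set, so as a signed 64-bit value this is 0x85FAFFEE790060E9 − 2^64 = -8792433922790104855.

-8792433922790104855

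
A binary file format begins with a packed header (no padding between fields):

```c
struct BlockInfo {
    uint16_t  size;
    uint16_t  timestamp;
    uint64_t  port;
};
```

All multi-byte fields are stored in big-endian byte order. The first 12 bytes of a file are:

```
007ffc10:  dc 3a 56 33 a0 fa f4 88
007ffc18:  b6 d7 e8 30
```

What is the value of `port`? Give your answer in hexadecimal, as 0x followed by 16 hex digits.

0xA0FAF488B6D7E830

`port` follows `size` (2 B), `timestamp` (2 B), so it starts at offset 2 + 2 = 4 and occupies 8 bytes.
Bytes at offsets 4..11: A0 FA F4 88 B6 D7 E8 30.
Big-endian: lowest address holds the most-significant byte.
The bytes are already most-significant first: 0xA0FAF488B6D7E830.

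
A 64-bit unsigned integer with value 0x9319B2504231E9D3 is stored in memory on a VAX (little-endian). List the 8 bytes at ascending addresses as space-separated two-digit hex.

D3 E9 31 42 50 B2 19 93

Split into bytes (most-significant first): 93 19 B2 50 42 31 E9 D3.
Little-endian stores the least-significant byte at the lowest address.
So at ascending addresses the bytes are D3 E9 31 42 50 B2 19 93.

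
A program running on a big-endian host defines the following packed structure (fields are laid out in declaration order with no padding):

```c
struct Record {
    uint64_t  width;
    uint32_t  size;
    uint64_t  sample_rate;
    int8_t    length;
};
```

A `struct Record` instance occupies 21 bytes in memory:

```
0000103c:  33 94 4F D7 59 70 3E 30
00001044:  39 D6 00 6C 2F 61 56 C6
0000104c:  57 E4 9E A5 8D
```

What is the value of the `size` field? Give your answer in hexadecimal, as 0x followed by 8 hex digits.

0x39D6006C

`size` follows `width` (8 bytes), so it starts at byte offset 8 and occupies 4 bytes.
Bytes at offsets 8..11: 39 D6 00 6C.
In big-endian order the high byte comes first in memory.
The bytes are already most-significant first: 0x39D6006C.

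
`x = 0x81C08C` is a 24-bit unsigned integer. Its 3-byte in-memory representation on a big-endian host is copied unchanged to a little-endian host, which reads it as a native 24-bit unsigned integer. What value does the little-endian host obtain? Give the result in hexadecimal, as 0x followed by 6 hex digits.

0x8CC081

Stored big-endian, the bytes at ascending addresses are 81 C0 8C.
Read back as little-endian, the first byte is least significant, giving 0x8CC081.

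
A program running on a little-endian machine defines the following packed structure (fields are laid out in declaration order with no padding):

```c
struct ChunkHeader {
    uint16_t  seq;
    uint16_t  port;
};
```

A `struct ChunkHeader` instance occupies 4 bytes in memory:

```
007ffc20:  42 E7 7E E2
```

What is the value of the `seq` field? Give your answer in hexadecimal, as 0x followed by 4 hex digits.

`seq` is the first field, at byte offset 0, occupying 2 bytes.
Bytes at offsets 0..1: 42 E7.
Little-endian stores the least-significant byte at the lowest address.
Reassemble most-significant byte first: E7 42 → 0xE742.

0xE742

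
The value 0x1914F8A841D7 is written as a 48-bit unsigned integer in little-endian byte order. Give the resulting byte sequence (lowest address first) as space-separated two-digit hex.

Split into bytes (most-significant first): 19 14 F8 A8 41 D7.
Little-endian stores the least-significant byte at the lowest address.
So at ascending addresses the bytes are D7 41 A8 F8 14 19.

D7 41 A8 F8 14 19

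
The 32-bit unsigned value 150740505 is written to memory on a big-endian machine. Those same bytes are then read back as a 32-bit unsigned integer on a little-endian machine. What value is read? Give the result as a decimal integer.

150740505 in 32-bit hexadecimal is 0x08FC1E19.
Stored big-endian, the bytes at ascending addresses are 08 FC 1E 19.
Read back as little-endian, the first byte is least significant, giving 0x191EFC08.
0x191EFC08 = 421461000.

421461000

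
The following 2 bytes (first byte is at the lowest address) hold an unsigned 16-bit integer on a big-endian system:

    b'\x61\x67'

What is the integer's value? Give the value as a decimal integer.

24935

Big-endian: lowest address holds the most-significant byte.
The bytes are already most-significant first: 0x6167.
0x6167 = 24935.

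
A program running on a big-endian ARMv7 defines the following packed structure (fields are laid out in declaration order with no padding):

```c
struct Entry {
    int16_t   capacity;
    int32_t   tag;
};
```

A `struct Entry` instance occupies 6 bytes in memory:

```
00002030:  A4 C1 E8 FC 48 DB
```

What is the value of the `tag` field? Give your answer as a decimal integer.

-386119461

`tag` follows `capacity` (2 bytes), so it starts at byte offset 2 and occupies 4 bytes.
Bytes at offsets 2..5: E8 FC 48 DB.
Big-endian: lowest address holds the most-significant byte.
The bytes are already most-significant first: 0xE8FC48DB.
Top bit is set, so as a signed 32-bit value this is 0xE8FC48DB − 2^32 = -386119461.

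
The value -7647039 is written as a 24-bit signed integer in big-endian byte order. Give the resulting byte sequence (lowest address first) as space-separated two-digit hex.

Two's complement of -7647039 in 24 bits: 7647039 = 0x74AF3F; invert → 0x8B50C0; add 1 → 0x8B50C1.
Split into bytes (most-significant first): 8B 50 C1.
Big-endian: lowest address holds the most-significant byte.
So the memory order matches the most-significant-first order: 8B 50 C1.

8B 50 C1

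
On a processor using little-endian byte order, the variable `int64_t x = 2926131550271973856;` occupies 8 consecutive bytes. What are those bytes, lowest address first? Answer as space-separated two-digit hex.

E0 29 06 44 24 B5 9B 28

2926131550271973856 in hexadecimal, padded to 64 bits, is 0x289BB524440629E0.
Split into bytes (most-significant first): 28 9B B5 24 44 06 29 E0.
Little-endian stores the least-significant byte at the lowest address.
So at ascending addresses the bytes are E0 29 06 44 24 B5 9B 28.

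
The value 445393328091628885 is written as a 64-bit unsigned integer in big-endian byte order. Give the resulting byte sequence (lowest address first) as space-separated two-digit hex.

445393328091628885 in hexadecimal, padded to 64 bits, is 0x062E5ADF423B0555.
Split into bytes (most-significant first): 06 2E 5A DF 42 3B 05 55.
Big-endian stores the most-significant byte at the lowest address.
So the memory order matches the most-significant-first order: 06 2E 5A DF 42 3B 05 55.

06 2E 5A DF 42 3B 05 55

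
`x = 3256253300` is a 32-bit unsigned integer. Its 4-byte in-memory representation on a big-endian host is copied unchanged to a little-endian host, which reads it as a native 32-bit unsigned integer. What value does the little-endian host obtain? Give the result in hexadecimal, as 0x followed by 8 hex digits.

3256253300 in 32-bit hexadecimal is 0xC2167B74.
Stored big-endian, the bytes at ascending addresses are C2 16 7B 74.
Read back as little-endian, the first byte is least significant, giving 0x747B16C2.

0x747B16C2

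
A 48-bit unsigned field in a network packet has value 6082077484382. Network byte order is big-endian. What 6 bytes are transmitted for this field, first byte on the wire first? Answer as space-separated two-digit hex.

6082077484382 in hexadecimal, padded to 48 bits, is 0x05881811655E.
Split into bytes (most-significant first): 05 88 18 11 65 5E.
Big-endian: lowest address holds the most-significant byte.
So the memory order matches the most-significant-first order: 05 88 18 11 65 5E.

05 88 18 11 65 5E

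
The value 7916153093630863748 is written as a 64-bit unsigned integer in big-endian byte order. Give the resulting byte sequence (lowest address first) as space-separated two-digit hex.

6D DB D3 4C 0D 7A 29 84

7916153093630863748 in hexadecimal, padded to 64 bits, is 0x6DDBD34C0D7A2984.
Split into bytes (most-significant first): 6D DB D3 4C 0D 7A 29 84.
In big-endian order the high byte comes first in memory.
So the memory order matches the most-significant-first order: 6D DB D3 4C 0D 7A 29 84.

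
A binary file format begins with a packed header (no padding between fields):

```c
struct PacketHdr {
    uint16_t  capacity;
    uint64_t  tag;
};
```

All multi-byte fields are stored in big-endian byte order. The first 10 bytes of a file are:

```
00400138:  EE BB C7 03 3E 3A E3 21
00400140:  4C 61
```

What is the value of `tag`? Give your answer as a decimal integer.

`tag` follows `capacity` (2 bytes), so it starts at byte offset 2 and occupies 8 bytes.
Bytes at offsets 2..9: C7 03 3E 3A E3 21 4C 61.
Big-endian stores the most-significant byte at the lowest address.
The bytes are already most-significant first: 0xC7033E3AE3214C61.
0xC7033E3AE3214C61 = 14340374061117426785.

14340374061117426785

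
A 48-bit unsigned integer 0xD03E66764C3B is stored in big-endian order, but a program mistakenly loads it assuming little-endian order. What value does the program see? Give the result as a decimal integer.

Stored big-endian, the bytes at ascending addresses are D0 3E 66 76 4C 3B.
Read back as little-endian, the first byte is least significant, giving 0x3B4C76663ED0.
0x3B4C76663ED0 = 65199589965520.

65199589965520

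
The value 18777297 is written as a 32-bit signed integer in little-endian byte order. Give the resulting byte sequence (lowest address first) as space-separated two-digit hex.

D1 84 1E 01

18777297 in hexadecimal, padded to 32 bits, is 0x011E84D1.
Split into bytes (most-significant first): 01 1E 84 D1.
Little-endian: lowest address holds the least-significant byte.
So at ascending addresses the bytes are D1 84 1E 01.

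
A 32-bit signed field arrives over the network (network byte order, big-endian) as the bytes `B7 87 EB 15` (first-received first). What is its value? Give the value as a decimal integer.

-1215829227

Big-endian stores the most-significant byte at the lowest address.
The bytes are already most-significant first: 0xB787EB15.
Top bit is set, so as a signed 32-bit value this is 0xB787EB15 − 2^32 = -1215829227.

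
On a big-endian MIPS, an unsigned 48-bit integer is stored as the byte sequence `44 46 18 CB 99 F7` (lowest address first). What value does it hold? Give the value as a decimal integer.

75067854395895

Big-endian: lowest address holds the most-significant byte.
The bytes are already most-significant first: 0x444618CB99F7.
0x444618CB99F7 = 75067854395895.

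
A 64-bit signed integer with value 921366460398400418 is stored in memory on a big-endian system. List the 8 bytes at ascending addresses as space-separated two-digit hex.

0C C9 59 EA 04 01 73 A2

921366460398400418 in hexadecimal, padded to 64 bits, is 0x0CC959EA040173A2.
Split into bytes (most-significant first): 0C C9 59 EA 04 01 73 A2.
In big-endian order the high byte comes first in memory.
So the memory order matches the most-significant-first order: 0C C9 59 EA 04 01 73 A2.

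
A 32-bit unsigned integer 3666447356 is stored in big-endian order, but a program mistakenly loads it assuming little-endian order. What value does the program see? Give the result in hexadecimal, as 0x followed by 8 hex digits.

3666447356 in 32-bit hexadecimal is 0xDA898BFC.
Stored big-endian, the bytes at ascending addresses are DA 89 8B FC.
Read back as little-endian, the first byte is least significant, giving 0xFC8B89DA.

0xFC8B89DA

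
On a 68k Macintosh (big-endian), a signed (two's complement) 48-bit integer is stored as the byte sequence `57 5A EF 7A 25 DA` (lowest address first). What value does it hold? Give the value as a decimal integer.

Big-endian: lowest address holds the most-significant byte.
The bytes are already most-significant first: 0x575AEF7A25DA.
0x575AEF7A25DA = 96048076432858.

96048076432858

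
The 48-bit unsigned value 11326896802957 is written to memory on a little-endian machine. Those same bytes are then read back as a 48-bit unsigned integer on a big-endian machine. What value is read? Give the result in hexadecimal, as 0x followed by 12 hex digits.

11326896802957 in 48-bit hexadecimal is 0x0A4D3FA90C8D.
Stored little-endian, the bytes at ascending addresses are 8D 0C A9 3F 4D 0A.
Read back as big-endian, the last byte is least significant, giving 0x8D0CA93F4D0A.

0x8D0CA93F4D0A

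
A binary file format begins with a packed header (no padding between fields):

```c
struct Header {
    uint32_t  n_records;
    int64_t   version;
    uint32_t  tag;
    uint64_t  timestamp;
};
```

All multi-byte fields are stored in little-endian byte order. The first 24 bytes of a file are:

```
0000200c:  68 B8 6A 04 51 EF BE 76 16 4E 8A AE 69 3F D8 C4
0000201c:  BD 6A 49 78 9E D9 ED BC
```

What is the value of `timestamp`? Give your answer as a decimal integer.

`timestamp` follows `n_records` (4 B), `version` (8 B), `tag` (4 B), so it starts at offset 4 + 8 + 4 = 16 and occupies 8 bytes.
Bytes at offsets 16..23: BD 6A 49 78 9E D9 ED BC.
Little-endian stores the least-significant byte at the lowest address.
Reassemble most-significant byte first: BC ED D9 9E 78 49 6A BD → 0xBCEDD99E78496ABD.
0xBCEDD99E78496ABD = 13613776523257014973.

13613776523257014973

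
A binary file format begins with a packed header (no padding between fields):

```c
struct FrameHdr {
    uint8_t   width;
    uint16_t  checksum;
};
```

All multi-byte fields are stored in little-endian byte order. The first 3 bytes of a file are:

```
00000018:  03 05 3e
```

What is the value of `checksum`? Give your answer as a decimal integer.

`checksum` follows `width` (1 byte), so it starts at byte offset 1 and occupies 2 bytes.
Bytes at offsets 1..2: 05 3E.
Little-endian stores the least-significant byte at the lowest address.
Reassemble most-significant byte first: 3E 05 → 0x3E05.
0x3E05 = 15877.

15877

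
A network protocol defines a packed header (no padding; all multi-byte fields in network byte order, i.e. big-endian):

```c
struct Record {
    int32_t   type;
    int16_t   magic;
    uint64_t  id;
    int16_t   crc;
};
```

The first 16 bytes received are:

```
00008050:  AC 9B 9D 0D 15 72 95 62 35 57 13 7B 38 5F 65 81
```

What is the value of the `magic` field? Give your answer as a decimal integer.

`magic` follows `type` (4 bytes), so it starts at byte offset 4 and occupies 2 bytes.
Bytes at offsets 4..5: 15 72.
Big-endian: lowest address holds the most-significant byte.
The bytes are already most-significant first: 0x1572.
0x1572 = 5490.

5490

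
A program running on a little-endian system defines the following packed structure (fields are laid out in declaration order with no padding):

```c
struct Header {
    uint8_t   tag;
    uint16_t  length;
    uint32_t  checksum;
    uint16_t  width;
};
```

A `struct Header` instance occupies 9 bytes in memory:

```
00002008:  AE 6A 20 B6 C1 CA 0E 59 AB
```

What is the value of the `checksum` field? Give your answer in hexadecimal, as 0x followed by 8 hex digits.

`checksum` follows `tag` (1 B), `length` (2 B), so it starts at offset 1 + 2 = 3 and occupies 4 bytes.
Bytes at offsets 3..6: B6 C1 CA 0E.
Little-endian: lowest address holds the least-significant byte.
Reassemble most-significant byte first: 0E CA C1 B6 → 0x0ECAC1B6.

0x0ECAC1B6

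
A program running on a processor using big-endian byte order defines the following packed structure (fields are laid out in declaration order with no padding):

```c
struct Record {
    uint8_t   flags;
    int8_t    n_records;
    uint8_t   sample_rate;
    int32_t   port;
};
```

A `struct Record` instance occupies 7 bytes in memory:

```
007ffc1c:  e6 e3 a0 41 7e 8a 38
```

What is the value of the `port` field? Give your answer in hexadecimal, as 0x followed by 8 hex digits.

`port` follows `flags` (1 B), `n_records` (1 B), `sample_rate` (1 B), so it starts at offset 1 + 1 + 1 = 3 and occupies 4 bytes.
Bytes at offsets 3..6: 41 7E 8A 38.
In big-endian order the high byte comes first in memory.
The bytes are already most-significant first: 0x417E8A38.

0x417E8A38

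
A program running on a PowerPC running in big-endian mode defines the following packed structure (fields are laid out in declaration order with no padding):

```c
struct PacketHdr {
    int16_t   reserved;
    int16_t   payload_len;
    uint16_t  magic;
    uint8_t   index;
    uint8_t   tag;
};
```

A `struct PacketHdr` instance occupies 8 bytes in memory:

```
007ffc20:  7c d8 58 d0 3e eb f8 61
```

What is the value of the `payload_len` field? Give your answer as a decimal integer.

22736

`payload_len` follows `reserved` (2 bytes), so it starts at byte offset 2 and occupies 2 bytes.
Bytes at offsets 2..3: 58 D0.
In big-endian order the high byte comes first in memory.
The bytes are already most-significant first: 0x58D0.
0x58D0 = 22736.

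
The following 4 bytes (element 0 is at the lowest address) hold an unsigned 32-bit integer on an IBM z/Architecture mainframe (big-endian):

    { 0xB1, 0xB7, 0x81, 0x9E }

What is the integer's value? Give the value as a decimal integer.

In big-endian order the high byte comes first in memory.
The bytes are already most-significant first: 0xB1B7819E.
0xB1B7819E = 2981593502.

2981593502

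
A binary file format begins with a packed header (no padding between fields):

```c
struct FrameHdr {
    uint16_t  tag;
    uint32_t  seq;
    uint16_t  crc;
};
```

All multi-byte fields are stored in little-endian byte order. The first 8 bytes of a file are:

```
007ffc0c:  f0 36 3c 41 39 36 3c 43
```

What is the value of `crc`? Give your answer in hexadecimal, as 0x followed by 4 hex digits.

0x433C

`crc` follows `tag` (2 B), `seq` (4 B), so it starts at offset 2 + 4 = 6 and occupies 2 bytes.
Bytes at offsets 6..7: 3C 43.
Little-endian stores the least-significant byte at the lowest address.
Reassemble most-significant byte first: 43 3C → 0x433C.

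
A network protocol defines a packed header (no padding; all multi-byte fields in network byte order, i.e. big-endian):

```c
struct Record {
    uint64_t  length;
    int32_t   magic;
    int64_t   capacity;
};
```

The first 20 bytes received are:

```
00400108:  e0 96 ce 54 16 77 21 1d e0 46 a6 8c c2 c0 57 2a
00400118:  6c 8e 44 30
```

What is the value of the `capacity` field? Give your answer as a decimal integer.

-4413431795101580240

`capacity` follows `length` (8 B), `magic` (4 B), so it starts at offset 8 + 4 = 12 and occupies 8 bytes.
Bytes at offsets 12..19: C2 C0 57 2A 6C 8E 44 30.
In big-endian order the high byte comes first in memory.
The bytes are already most-significant first: 0xC2C0572A6C8E4430.
Top bit is set, so as a signed 64-bit value this is 0xC2C0572A6C8E4430 − 2^64 = -4413431795101580240.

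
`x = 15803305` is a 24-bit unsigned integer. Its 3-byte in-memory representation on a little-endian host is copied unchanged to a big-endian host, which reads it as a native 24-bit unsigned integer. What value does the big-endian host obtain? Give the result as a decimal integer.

11084785

15803305 in 24-bit hexadecimal is 0xF123A9.
Stored little-endian, the bytes at ascending addresses are A9 23 F1.
Read back as big-endian, the last byte is least significant, giving 0xA923F1.
0xA923F1 = 11084785.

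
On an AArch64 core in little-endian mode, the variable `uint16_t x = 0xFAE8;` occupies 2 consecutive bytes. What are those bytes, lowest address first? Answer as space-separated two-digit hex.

E8 FA

Split into bytes (most-significant first): FA E8.
Little-endian stores the least-significant byte at the lowest address.
So at ascending addresses the bytes are E8 FA.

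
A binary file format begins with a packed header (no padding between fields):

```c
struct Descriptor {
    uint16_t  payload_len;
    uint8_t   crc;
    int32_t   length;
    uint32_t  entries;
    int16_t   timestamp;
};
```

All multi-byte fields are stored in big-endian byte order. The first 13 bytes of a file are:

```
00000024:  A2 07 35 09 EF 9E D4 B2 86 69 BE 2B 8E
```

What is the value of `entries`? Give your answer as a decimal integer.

2995153342

`entries` follows `payload_len` (2 B), `crc` (1 B), `length` (4 B), so it starts at offset 2 + 1 + 4 = 7 and occupies 4 bytes.
Bytes at offsets 7..10: B2 86 69 BE.
Big-endian stores the most-significant byte at the lowest address.
The bytes are already most-significant first: 0xB28669BE.
0xB28669BE = 2995153342.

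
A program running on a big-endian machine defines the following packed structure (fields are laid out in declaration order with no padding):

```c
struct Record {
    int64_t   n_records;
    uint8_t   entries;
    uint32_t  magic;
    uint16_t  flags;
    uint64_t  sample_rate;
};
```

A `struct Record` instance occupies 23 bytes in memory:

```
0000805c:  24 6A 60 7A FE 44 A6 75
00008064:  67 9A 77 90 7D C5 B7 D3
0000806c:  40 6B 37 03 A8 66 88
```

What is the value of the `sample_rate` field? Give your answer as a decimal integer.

`sample_rate` follows `n_records` (8 B), `entries` (1 B), `magic` (4 B), `flags` (2 B), so it starts at offset 8 + 1 + 4 + 2 = 15 and occupies 8 bytes.
Bytes at offsets 15..22: D3 40 6B 37 03 A8 66 88.
In big-endian order the high byte comes first in memory.
The bytes are already most-significant first: 0xD3406B3703A86688.
0xD3406B3703A86688 = 15222284624541017736.

15222284624541017736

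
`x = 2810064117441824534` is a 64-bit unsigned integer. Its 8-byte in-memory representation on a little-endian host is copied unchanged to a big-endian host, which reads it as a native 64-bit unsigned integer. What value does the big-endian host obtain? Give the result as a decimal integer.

1587291460554391334

2810064117441824534 in 64-bit hexadecimal is 0x26FF5A6D2C310716.
Stored little-endian, the bytes at ascending addresses are 16 07 31 2C 6D 5A FF 26.
Read back as big-endian, the last byte is least significant, giving 0x1607312C6D5AFF26.
0x1607312C6D5AFF26 = 1587291460554391334.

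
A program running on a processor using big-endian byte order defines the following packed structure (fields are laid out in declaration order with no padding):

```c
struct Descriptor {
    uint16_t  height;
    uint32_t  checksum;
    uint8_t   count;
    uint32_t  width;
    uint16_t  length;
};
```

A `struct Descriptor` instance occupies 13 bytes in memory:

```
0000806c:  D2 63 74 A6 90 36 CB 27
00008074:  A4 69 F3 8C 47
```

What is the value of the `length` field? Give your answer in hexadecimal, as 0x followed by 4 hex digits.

0x8C47

`length` follows `height` (2 B), `checksum` (4 B), `count` (1 B), `width` (4 B), so it starts at offset 2 + 4 + 1 + 4 = 11 and occupies 2 bytes.
Bytes at offsets 11..12: 8C 47.
Big-endian: lowest address holds the most-significant byte.
The bytes are already most-significant first: 0x8C47.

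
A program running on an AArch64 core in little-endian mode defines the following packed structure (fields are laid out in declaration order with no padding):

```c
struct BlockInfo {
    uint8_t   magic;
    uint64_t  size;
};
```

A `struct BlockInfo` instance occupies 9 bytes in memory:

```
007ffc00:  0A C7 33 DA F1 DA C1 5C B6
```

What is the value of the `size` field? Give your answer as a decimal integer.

13140590958864905159

`size` follows `magic` (1 byte), so it starts at byte offset 1 and occupies 8 bytes.
Bytes at offsets 1..8: C7 33 DA F1 DA C1 5C B6.
In little-endian order the low byte comes first in memory.
Reassemble most-significant byte first: B6 5C C1 DA F1 DA 33 C7 → 0xB65CC1DAF1DA33C7.
0xB65CC1DAF1DA33C7 = 13140590958864905159.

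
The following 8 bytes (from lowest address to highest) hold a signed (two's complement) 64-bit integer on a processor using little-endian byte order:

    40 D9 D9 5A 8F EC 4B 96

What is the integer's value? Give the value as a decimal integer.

In little-endian order the low byte comes first in memory.
Reassemble most-significant byte first: 96 4B EC 8F 5A D9 D9 40 → 0x964BEC8F5AD9D940.
Top bit is set, so as a signed 64-bit value this is 0x964BEC8F5AD9D940 − 2^64 = -7616734244318357184.

-7616734244318357184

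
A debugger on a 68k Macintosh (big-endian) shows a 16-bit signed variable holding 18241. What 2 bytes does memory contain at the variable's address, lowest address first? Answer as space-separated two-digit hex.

18241 in hexadecimal, padded to 16 bits, is 0x4741.
Split into bytes (most-significant first): 47 41.
Big-endian: lowest address holds the most-significant byte.
So the memory order matches the most-significant-first order: 47 41.

47 41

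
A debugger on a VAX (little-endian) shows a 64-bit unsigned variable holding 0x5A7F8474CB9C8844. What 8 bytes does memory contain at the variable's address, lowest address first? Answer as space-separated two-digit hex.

44 88 9C CB 74 84 7F 5A

Split into bytes (most-significant first): 5A 7F 84 74 CB 9C 88 44.
Little-endian: lowest address holds the least-significant byte.
So at ascending addresses the bytes are 44 88 9C CB 74 84 7F 5A.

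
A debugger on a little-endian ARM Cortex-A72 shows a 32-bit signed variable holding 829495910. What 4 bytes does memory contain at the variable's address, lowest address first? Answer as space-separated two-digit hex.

66 1A 71 31

829495910 in hexadecimal, padded to 32 bits, is 0x31711A66.
Split into bytes (most-significant first): 31 71 1A 66.
Little-endian: lowest address holds the least-significant byte.
So at ascending addresses the bytes are 66 1A 71 31.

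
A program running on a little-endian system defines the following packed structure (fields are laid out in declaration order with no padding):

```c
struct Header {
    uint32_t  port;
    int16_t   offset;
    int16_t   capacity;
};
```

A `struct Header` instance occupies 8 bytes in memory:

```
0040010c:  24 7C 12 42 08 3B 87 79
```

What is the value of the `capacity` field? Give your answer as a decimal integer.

31111

`capacity` follows `port` (4 B), `offset` (2 B), so it starts at offset 4 + 2 = 6 and occupies 2 bytes.
Bytes at offsets 6..7: 87 79.
Little-endian: lowest address holds the least-significant byte.
Reassemble most-significant byte first: 79 87 → 0x7987.
0x7987 = 31111.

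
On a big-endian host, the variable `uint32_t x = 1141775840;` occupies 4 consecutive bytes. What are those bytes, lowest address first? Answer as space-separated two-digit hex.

1141775840 in hexadecimal, padded to 32 bits, is 0x440E1DE0.
Split into bytes (most-significant first): 44 0E 1D E0.
Big-endian stores the most-significant byte at the lowest address.
So the memory order matches the most-significant-first order: 44 0E 1D E0.

44 0E 1D E0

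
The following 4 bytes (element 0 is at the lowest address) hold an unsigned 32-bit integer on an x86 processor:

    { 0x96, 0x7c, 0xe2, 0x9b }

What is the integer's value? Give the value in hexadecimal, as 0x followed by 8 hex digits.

Little-endian: lowest address holds the least-significant byte.
Reassemble most-significant byte first: 9B E2 7C 96 → 0x9BE27C96.

0x9BE27C96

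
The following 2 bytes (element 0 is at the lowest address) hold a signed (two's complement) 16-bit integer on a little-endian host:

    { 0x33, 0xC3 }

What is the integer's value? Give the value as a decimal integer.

Little-endian: lowest address holds the least-significant byte.
Reassemble most-significant byte first: C3 33 → 0xC333.
Top bit is set, so as a signed 16-bit value this is 0xC333 − 2^16 = -15565.

-15565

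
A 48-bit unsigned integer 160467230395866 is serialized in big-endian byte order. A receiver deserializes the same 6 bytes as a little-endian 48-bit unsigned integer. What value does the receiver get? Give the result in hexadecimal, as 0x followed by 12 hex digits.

160467230395866 in 48-bit hexadecimal is 0x91F1B0440DDA.
Stored big-endian, the bytes at ascending addresses are 91 F1 B0 44 0D DA.
Read back as little-endian, the first byte is least significant, giving 0xDA0D44B0F191.

0xDA0D44B0F191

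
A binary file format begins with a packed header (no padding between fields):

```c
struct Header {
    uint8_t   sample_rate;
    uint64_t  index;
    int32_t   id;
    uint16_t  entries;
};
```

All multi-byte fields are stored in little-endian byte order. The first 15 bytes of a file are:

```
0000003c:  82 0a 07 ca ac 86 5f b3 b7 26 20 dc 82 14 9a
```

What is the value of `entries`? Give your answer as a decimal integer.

`entries` follows `sample_rate` (1 B), `index` (8 B), `id` (4 B), so it starts at offset 1 + 8 + 4 = 13 and occupies 2 bytes.
Bytes at offsets 13..14: 14 9A.
Little-endian stores the least-significant byte at the lowest address.
Reassemble most-significant byte first: 9A 14 → 0x9A14.
0x9A14 = 39444.

39444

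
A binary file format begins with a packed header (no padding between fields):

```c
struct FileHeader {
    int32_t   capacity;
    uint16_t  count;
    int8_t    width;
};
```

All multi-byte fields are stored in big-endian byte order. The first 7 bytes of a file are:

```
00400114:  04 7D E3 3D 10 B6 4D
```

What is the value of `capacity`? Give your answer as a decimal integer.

75359037

`capacity` is the first field, at byte offset 0, occupying 4 bytes.
Bytes at offsets 0..3: 04 7D E3 3D.
In big-endian order the high byte comes first in memory.
The bytes are already most-significant first: 0x047DE33D.
0x047DE33D = 75359037.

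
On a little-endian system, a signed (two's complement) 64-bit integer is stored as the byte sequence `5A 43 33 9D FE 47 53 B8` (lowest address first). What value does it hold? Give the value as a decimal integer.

-5164705188779179174

In little-endian order the low byte comes first in memory.
Reassemble most-significant byte first: B8 53 47 FE 9D 33 43 5A → 0xB85347FE9D33435A.
Top bit is set, so as a signed 64-bit value this is 0xB85347FE9D33435A − 2^64 = -5164705188779179174.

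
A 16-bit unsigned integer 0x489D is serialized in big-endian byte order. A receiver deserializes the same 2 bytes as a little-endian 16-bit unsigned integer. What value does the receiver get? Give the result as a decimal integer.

Stored big-endian, the bytes at ascending addresses are 48 9D.
Read back as little-endian, the first byte is least significant, giving 0x9D48.
0x9D48 = 40264.

40264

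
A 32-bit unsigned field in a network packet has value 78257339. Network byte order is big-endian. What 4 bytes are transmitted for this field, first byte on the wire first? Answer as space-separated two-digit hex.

04 AA 1C BB

78257339 in hexadecimal, padded to 32 bits, is 0x04AA1CBB.
Split into bytes (most-significant first): 04 AA 1C BB.
Big-endian: lowest address holds the most-significant byte.
So the memory order matches the most-significant-first order: 04 AA 1C BB.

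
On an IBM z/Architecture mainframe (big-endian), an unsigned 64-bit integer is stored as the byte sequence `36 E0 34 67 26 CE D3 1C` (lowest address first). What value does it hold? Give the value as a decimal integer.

Big-endian stores the most-significant byte at the lowest address.
The bytes are already most-significant first: 0x36E0346726CED31C.
0x36E0346726CED31C = 3954218090468659996.

3954218090468659996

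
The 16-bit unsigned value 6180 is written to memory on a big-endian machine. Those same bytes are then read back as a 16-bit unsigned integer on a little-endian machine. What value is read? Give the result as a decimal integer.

6180 in 16-bit hexadecimal is 0x1824.
Stored big-endian, the bytes at ascending addresses are 18 24.
Read back as little-endian, the first byte is least significant, giving 0x2418.
0x2418 = 9240.

9240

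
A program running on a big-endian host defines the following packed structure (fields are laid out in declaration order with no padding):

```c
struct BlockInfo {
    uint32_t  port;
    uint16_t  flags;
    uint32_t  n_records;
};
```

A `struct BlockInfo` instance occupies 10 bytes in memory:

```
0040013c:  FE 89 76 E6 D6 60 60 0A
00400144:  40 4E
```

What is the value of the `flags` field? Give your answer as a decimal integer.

`flags` follows `port` (4 bytes), so it starts at byte offset 4 and occupies 2 bytes.
Bytes at offsets 4..5: D6 60.
In big-endian order the high byte comes first in memory.
The bytes are already most-significant first: 0xD660.
0xD660 = 54880.

54880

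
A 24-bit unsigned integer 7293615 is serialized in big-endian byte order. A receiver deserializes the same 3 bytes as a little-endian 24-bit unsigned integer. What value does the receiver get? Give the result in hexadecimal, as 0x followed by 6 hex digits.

7293615 in 24-bit hexadecimal is 0x6F4AAF.
Stored big-endian, the bytes at ascending addresses are 6F 4A AF.
Read back as little-endian, the first byte is least significant, giving 0xAF4A6F.

0xAF4A6F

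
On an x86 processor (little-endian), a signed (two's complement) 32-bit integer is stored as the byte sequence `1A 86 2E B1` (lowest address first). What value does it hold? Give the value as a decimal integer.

-1322351078

In little-endian order the low byte comes first in memory.
Reassemble most-significant byte first: B1 2E 86 1A → 0xB12E861A.
Top bit is set, so as a signed 32-bit value this is 0xB12E861A − 2^32 = -1322351078.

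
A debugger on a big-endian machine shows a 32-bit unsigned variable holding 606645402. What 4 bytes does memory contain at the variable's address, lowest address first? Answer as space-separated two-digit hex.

606645402 in hexadecimal, padded to 32 bits, is 0x2428AC9A.
Split into bytes (most-significant first): 24 28 AC 9A.
In big-endian order the high byte comes first in memory.
So the memory order matches the most-significant-first order: 24 28 AC 9A.

24 28 AC 9A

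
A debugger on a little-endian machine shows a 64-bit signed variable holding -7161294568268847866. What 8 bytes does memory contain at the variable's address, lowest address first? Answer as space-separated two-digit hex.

Two's complement of -7161294568268847866 in 64 bits: 7161294568268847866 = 0x63620777B9995AFA; invert → 0x9C9DF8884666A505; add 1 → 0x9C9DF8884666A506.
Split into bytes (most-significant first): 9C 9D F8 88 46 66 A5 06.
In little-endian order the low byte comes first in memory.
So at ascending addresses the bytes are 06 A5 66 46 88 F8 9D 9C.

06 A5 66 46 88 F8 9D 9C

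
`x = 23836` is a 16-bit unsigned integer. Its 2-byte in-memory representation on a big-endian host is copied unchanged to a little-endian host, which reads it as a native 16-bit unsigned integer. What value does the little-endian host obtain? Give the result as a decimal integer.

7261

23836 in 16-bit hexadecimal is 0x5D1C.
Stored big-endian, the bytes at ascending addresses are 5D 1C.
Read back as little-endian, the first byte is least significant, giving 0x1C5D.
0x1C5D = 7261.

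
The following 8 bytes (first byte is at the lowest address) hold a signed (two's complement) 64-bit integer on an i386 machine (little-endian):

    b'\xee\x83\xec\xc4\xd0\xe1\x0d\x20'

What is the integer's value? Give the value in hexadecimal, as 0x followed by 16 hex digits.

Little-endian: lowest address holds the least-significant byte.
Reassemble most-significant byte first: 20 0D E1 D0 C4 EC 83 EE → 0x200DE1D0C4EC83EE.

0x200DE1D0C4EC83EE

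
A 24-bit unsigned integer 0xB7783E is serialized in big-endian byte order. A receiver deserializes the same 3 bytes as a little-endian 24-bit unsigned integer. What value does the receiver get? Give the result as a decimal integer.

Stored big-endian, the bytes at ascending addresses are B7 78 3E.
Read back as little-endian, the first byte is least significant, giving 0x3E78B7.
0x3E78B7 = 4094135.

4094135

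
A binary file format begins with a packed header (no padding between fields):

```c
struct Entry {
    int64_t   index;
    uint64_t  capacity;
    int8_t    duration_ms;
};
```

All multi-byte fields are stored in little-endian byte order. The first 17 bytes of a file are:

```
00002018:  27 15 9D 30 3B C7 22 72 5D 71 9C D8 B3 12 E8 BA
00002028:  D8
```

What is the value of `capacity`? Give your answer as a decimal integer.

13468035249294045533

`capacity` follows `index` (8 bytes), so it starts at byte offset 8 and occupies 8 bytes.
Bytes at offsets 8..15: 5D 71 9C D8 B3 12 E8 BA.
In little-endian order the low byte comes first in memory.
Reassemble most-significant byte first: BA E8 12 B3 D8 9C 71 5D → 0xBAE812B3D89C715D.
0xBAE812B3D89C715D = 13468035249294045533.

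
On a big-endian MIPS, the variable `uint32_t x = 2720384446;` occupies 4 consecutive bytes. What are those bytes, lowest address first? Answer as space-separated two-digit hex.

2720384446 in hexadecimal, padded to 32 bits, is 0xA225C5BE.
Split into bytes (most-significant first): A2 25 C5 BE.
Big-endian: lowest address holds the most-significant byte.
So the memory order matches the most-significant-first order: A2 25 C5 BE.

A2 25 C5 BE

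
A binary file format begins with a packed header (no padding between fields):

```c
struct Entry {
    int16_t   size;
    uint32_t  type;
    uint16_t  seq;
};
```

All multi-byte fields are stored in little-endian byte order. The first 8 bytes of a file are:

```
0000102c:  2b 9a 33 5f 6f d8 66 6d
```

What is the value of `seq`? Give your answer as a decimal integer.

`seq` follows `size` (2 B), `type` (4 B), so it starts at offset 2 + 4 = 6 and occupies 2 bytes.
Bytes at offsets 6..7: 66 6D.
Little-endian stores the least-significant byte at the lowest address.
Reassemble most-significant byte first: 6D 66 → 0x6D66.
0x6D66 = 28006.

28006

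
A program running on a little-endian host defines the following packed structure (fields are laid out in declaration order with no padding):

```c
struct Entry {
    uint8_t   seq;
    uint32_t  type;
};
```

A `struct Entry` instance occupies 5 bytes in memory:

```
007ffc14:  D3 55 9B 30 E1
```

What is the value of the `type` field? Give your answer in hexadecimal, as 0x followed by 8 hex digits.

0xE1309B55

`type` follows `seq` (1 byte), so it starts at byte offset 1 and occupies 4 bytes.
Bytes at offsets 1..4: 55 9B 30 E1.
Little-endian: lowest address holds the least-significant byte.
Reassemble most-significant byte first: E1 30 9B 55 → 0xE1309B55.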